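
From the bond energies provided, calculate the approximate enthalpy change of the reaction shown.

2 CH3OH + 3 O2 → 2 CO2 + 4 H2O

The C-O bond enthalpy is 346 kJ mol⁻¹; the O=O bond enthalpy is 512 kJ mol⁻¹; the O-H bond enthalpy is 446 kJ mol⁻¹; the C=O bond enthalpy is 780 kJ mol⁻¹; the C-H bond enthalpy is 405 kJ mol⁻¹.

ΔH ≈ −1138 kJ

Bonds broken (reactants):
  C-H: 6 × 405 = 2430
  C-O: 2 × 346 = 692
  O-H: 2 × 446 = 892
  O=O: 3 × 512 = 1536
  Σ(broken) = 5550 kJ
Bonds formed (products):
  C=O: 4 × 780 = 3120
  O-H: 8 × 446 = 3568
  Σ(formed) = 6688 kJ
ΔH = Σ(broken) − Σ(formed) = 5550 − 6688 = −1138 kJ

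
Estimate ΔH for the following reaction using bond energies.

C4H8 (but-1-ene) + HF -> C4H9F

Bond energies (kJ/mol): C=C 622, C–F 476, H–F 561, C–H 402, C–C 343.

Bonds broken (reactants):
  C–C: 2 × 343 = 686
  C–H: 8 × 402 = 3216
  C=C: 1 × 622 = 622
  H–F: 1 × 561 = 561
  Σ(broken) = 5085 kJ
Bonds formed (products):
  C–C: 3 × 343 = 1029
  C–F: 1 × 476 = 476
  C–H: 9 × 402 = 3618
  Σ(formed) = 5123 kJ
ΔH = Σ(broken) − Σ(formed) = 5085 − 5123 = −38 kJ

ΔH ≈ −38 kJ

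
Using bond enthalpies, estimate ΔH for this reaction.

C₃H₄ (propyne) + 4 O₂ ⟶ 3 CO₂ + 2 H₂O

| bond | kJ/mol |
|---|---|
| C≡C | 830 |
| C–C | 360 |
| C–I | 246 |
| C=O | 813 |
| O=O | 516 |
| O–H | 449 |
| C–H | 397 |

ΔH ≈ −1832 kJ

Bonds broken (reactants):
  C≡C: 1 × 830 = 830
  C–C: 1 × 360 = 360
  C–H: 4 × 397 = 1588
  O=O: 4 × 516 = 2064
  Σ(broken) = 4842 kJ
Bonds formed (products):
  C=O: 6 × 813 = 4878
  O–H: 4 × 449 = 1796
  Σ(formed) = 6674 kJ
ΔH = Σ(broken) − Σ(formed) = 4842 − 6674 = −1832 kJ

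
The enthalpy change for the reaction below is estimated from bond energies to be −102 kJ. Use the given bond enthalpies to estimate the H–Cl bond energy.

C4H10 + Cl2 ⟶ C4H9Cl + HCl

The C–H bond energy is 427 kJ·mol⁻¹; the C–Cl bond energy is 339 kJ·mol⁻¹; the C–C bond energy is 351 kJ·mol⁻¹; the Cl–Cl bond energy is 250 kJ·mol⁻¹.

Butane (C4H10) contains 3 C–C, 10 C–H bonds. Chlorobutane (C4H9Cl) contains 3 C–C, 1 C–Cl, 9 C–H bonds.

D(H–Cl) ≈ 440 kJ/mol

Let D be the H–Cl bond energy.
Σ(broken) = 3×351 + 10×427 + 1×250 = 5573
Σ(formed) = 3×351 + 1×339 + 9×427 + 1×D = 5235 + D
ΔH = Σ(broken) − Σ(formed) = (5573) − (5235 + D) = +338 − D
Setting this equal to −102 kJ gives D = 440 kJ/mol.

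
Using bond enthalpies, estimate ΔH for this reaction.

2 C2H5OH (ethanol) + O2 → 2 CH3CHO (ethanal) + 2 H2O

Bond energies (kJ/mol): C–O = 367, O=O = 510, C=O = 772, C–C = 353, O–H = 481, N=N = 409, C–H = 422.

Bonds broken (reactants):
  C–C: 2 × 353 = 706
  C–H: 10 × 422 = 4220
  C–O: 2 × 367 = 734
  O–H: 2 × 481 = 962
  O=O: 1 × 510 = 510
  Σ(broken) = 7132 kJ
Bonds formed (products):
  C–C: 2 × 353 = 706
  C–H: 8 × 422 = 3376
  C=O: 2 × 772 = 1544
  O–H: 4 × 481 = 1924
  Σ(formed) = 7550 kJ
ΔH = Σ(broken) − Σ(formed) = 7132 − 7550 = −418 kJ

ΔH ≈ −418 kJ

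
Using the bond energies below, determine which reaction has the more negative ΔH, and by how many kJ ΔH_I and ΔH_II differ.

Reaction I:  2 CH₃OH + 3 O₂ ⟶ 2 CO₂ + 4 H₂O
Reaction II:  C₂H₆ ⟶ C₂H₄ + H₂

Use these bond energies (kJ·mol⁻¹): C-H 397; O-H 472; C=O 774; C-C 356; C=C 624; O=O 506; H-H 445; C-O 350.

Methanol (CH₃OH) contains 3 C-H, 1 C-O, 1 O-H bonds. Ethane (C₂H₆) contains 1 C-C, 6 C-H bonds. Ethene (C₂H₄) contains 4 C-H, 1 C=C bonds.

Reaction I:
  Bonds broken (reactants):
    C-H: 6 × 397 = 2382
    C-O: 2 × 350 = 700
    O-H: 2 × 472 = 944
    O=O: 3 × 506 = 1518
    Σ(broken) = 5544 kJ
  Bonds formed (products):
    C=O: 4 × 774 = 3096
    O-H: 8 × 472 = 3776
    Σ(formed) = 6872 kJ
  ΔH_I = 5544 − 6872 = −1328 kJ
Reaction II:
  Bonds broken (reactants):
    C-C: 1 × 356 = 356
    C-H: 6 × 397 = 2382
    Σ(broken) = 2738 kJ
  Bonds formed (products):
    C-H: 4 × 397 = 1588
    C=C: 1 × 624 = 624
    H-H: 1 × 445 = 445
    Σ(formed) = 2657 kJ
  ΔH_II = 2738 − 2657 = +81 kJ
ΔH_I − ΔH_II = −1409 kJ, so reaction I has the more negative ΔH; |ΔH_I − ΔH_II| = 1409 kJ.

Reaction I, by 1409 kJ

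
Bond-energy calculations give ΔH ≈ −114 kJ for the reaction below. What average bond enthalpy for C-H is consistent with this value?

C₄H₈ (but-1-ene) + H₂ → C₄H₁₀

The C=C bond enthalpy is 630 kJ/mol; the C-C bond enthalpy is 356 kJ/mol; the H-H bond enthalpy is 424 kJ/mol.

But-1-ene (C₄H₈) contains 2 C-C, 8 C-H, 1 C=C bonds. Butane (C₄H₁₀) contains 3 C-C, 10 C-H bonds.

Let D be the C-H bond energy.
Σ(broken) = 2×356 + 8×D + 1×630 + 1×424 = 1766 + 8D
Σ(formed) = 3×356 + 10×D = 1068 + 10D
ΔH = Σ(broken) − Σ(formed) = (1766 + 8D) − (1068 + 10D) = +698 − 2D
Setting this equal to −114 kJ gives 2D = 812, so D = 406 kJ/mol.

D(C-H) ≈ 406 kJ/mol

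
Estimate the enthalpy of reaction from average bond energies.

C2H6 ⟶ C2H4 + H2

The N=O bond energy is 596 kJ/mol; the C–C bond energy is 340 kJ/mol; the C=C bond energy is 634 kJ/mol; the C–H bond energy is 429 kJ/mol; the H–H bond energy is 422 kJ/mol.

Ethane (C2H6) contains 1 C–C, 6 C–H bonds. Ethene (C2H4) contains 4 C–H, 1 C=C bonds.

Bonds broken (reactants):
  C–C: 1 × 340 = 340
  C–H: 6 × 429 = 2574
  Σ(broken) = 2914 kJ
Bonds formed (products):
  C–H: 4 × 429 = 1716
  C=C: 1 × 634 = 634
  H–H: 1 × 422 = 422
  Σ(formed) = 2772 kJ
ΔH = Σ(broken) − Σ(formed) = 2914 − 2772 = +142 kJ

ΔH ≈ +142 kJ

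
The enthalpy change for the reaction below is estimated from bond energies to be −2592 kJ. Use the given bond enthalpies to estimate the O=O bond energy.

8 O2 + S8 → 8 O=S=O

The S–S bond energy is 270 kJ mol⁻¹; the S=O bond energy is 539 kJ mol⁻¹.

Let D be the O=O bond energy.
Σ(broken) = 8×D + 8×270 = 2160 + 8D
Σ(formed) = 16×539 = 8624
ΔH = Σ(broken) − Σ(formed) = (2160 + 8D) − (8624) = −6464 + 8D
Setting this equal to −2592 kJ gives 8D = 3872, so D = 484 kJ/mol.

D(O=O) ≈ 484 kJ/mol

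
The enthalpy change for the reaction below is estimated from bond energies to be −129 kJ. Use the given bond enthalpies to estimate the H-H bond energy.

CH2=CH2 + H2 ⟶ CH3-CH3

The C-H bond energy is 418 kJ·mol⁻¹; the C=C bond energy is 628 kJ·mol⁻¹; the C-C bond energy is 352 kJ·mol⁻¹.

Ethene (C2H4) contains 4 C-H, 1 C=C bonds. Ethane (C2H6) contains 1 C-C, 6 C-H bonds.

Let D be the H-H bond energy.
Σ(broken) = 4×418 + 1×628 + 1×D = 2300 + D
Σ(formed) = 1×352 + 6×418 = 2860
ΔH = Σ(broken) − Σ(formed) = (2300 + D) − (2860) = −560 + D
Setting this equal to −129 kJ gives D = 431 kJ/mol.

D(H-H) ≈ 431 kJ/mol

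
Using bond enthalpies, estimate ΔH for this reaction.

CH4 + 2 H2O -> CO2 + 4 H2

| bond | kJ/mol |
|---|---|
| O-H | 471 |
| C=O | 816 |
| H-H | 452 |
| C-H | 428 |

Bonds broken (reactants):
  C-H: 4 × 428 = 1712
  O-H: 4 × 471 = 1884
  Σ(broken) = 3596 kJ
Bonds formed (products):
  C=O: 2 × 816 = 1632
  H-H: 4 × 452 = 1808
  Σ(formed) = 3440 kJ
ΔH = Σ(broken) − Σ(formed) = 3596 − 3440 = +156 kJ

ΔH ≈ +156 kJ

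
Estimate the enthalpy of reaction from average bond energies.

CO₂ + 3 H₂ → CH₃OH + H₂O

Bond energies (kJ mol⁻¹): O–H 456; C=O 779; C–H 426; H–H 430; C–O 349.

Bonds broken (reactants):
  C=O: 2 × 779 = 1558
  H–H: 3 × 430 = 1290
  Σ(broken) = 2848 kJ
Bonds formed (products):
  C–H: 3 × 426 = 1278
  C–O: 1 × 349 = 349
  O–H: 3 × 456 = 1368
  Σ(formed) = 2995 kJ
ΔH = Σ(broken) − Σ(formed) = 2848 − 2995 = −147 kJ

ΔH ≈ −147 kJ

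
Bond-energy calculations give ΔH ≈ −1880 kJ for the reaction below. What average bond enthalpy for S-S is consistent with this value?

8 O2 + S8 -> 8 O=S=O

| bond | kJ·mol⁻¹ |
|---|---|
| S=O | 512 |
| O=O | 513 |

D(S-S) ≈ 276 kJ/mol

Let D be the S-S bond energy.
Σ(broken) = 8×513 + 8×D = 4104 + 8D
Σ(formed) = 16×512 = 8192
ΔH = Σ(broken) − Σ(formed) = (4104 + 8D) − (8192) = −4088 + 8D
Setting this equal to −1880 kJ gives 8D = 2208, so D = 276 kJ/mol.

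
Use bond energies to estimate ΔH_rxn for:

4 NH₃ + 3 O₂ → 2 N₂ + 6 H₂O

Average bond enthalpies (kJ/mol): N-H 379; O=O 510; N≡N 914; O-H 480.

ΔH ≈ −1510 kJ

Bonds broken (reactants):
  N-H: 12 × 379 = 4548
  O=O: 3 × 510 = 1530
  Σ(broken) = 6078 kJ
Bonds formed (products):
  N≡N: 2 × 914 = 1828
  O-H: 12 × 480 = 5760
  Σ(formed) = 7588 kJ
ΔH = Σ(broken) − Σ(formed) = 6078 − 7588 = −1510 kJ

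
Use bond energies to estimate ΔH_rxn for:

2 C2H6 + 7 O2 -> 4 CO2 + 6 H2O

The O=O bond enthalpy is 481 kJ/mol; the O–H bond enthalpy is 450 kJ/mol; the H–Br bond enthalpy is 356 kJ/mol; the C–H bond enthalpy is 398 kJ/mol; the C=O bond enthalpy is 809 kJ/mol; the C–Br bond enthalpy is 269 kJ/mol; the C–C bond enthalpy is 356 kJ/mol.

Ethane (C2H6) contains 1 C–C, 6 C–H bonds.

Bonds broken (reactants):
  C–C: 2 × 356 = 712
  C–H: 12 × 398 = 4776
  O=O: 7 × 481 = 3367
  Σ(broken) = 8855 kJ
Bonds formed (products):
  C=O: 8 × 809 = 6472
  O–H: 12 × 450 = 5400
  Σ(formed) = 11872 kJ
ΔH = Σ(broken) − Σ(formed) = 8855 − 11872 = −3017 kJ

ΔH ≈ −3017 kJ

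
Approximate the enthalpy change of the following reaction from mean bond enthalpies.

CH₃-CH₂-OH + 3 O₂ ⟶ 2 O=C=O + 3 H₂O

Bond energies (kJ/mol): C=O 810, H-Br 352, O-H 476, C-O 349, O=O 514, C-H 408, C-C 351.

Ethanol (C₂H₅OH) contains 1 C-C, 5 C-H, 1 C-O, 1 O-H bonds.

Bonds broken (reactants):
  C-C: 1 × 351 = 351
  C-H: 5 × 408 = 2040
  C-O: 1 × 349 = 349
  O-H: 1 × 476 = 476
  O=O: 3 × 514 = 1542
  Σ(broken) = 4758 kJ
Bonds formed (products):
  C=O: 4 × 810 = 3240
  O-H: 6 × 476 = 2856
  Σ(formed) = 6096 kJ
ΔH = Σ(broken) − Σ(formed) = 4758 − 6096 = −1338 kJ

ΔH ≈ −1338 kJ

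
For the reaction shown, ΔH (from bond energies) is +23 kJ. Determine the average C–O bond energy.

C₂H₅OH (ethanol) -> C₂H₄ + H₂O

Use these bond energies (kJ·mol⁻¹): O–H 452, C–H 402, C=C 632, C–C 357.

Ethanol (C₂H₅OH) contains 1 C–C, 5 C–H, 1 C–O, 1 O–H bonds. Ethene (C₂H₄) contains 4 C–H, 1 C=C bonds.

D(C–O) ≈ 348 kJ/mol

Let D be the C–O bond energy.
Σ(broken) = 1×357 + 5×402 + 1×D + 1×452 = 2819 + D
Σ(formed) = 4×402 + 1×632 + 2×452 = 3144
ΔH = Σ(broken) − Σ(formed) = (2819 + D) − (3144) = −325 + D
Setting this equal to +23 kJ gives D = 348 kJ/mol.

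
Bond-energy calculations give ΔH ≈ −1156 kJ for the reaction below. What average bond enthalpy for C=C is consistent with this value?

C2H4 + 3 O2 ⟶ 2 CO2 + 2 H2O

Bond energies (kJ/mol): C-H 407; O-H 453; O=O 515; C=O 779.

D(C=C) ≈ 599 kJ/mol

Let D be the C=C bond energy.
Σ(broken) = 4×407 + 1×D + 3×515 = 3173 + D
Σ(formed) = 4×779 + 4×453 = 4928
ΔH = Σ(broken) − Σ(formed) = (3173 + D) − (4928) = −1755 + D
Setting this equal to −1156 kJ gives D = 599 kJ/mol.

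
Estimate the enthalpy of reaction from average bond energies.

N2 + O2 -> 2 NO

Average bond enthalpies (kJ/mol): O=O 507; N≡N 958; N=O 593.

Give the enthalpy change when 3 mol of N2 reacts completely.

ΔH = +837 kJ

Bonds broken (reactants):
  N≡N: 1 × 958 = 958
  O=O: 1 × 507 = 507
  Σ(broken) = 1465 kJ
Bonds formed (products):
  N=O: 2 × 593 = 1186
  Σ(formed) = 1186 kJ
ΔH = Σ(broken) − Σ(formed) = 1465 − 1186 = +279 kJ
For 3× the reaction as written: 3 × (+279) = +837 kJ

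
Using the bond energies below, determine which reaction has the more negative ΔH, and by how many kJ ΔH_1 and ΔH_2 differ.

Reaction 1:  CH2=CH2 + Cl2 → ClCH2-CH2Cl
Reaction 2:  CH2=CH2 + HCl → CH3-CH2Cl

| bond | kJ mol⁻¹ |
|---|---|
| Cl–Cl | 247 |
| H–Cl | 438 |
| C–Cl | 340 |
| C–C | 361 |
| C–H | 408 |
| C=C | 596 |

Reaction 1, by 123 kJ

Reaction 1:
  Bonds broken (reactants):
    C–H: 4 × 408 = 1632
    C=C: 1 × 596 = 596
    Cl–Cl: 1 × 247 = 247
    Σ(broken) = 2475 kJ
  Bonds formed (products):
    C–C: 1 × 361 = 361
    C–Cl: 2 × 340 = 680
    C–H: 4 × 408 = 1632
    Σ(formed) = 2673 kJ
  ΔH_1 = 2475 − 2673 = −198 kJ
Reaction 2:
  Bonds broken (reactants):
    C–H: 4 × 408 = 1632
    C=C: 1 × 596 = 596
    H–Cl: 1 × 438 = 438
    Σ(broken) = 2666 kJ
  Bonds formed (products):
    C–C: 1 × 361 = 361
    C–Cl: 1 × 340 = 340
    C–H: 5 × 408 = 2040
    Σ(formed) = 2741 kJ
  ΔH_2 = 2666 − 2741 = −75 kJ
ΔH_1 − ΔH_2 = −123 kJ, so reaction 1 has the more negative ΔH; |ΔH_1 − ΔH_2| = 123 kJ.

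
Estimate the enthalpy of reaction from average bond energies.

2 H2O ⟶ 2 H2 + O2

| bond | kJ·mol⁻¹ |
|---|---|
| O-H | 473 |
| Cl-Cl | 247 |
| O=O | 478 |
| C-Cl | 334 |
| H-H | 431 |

ΔH ≈ +552 kJ

Bonds broken (reactants):
  O-H: 4 × 473 = 1892
  Σ(broken) = 1892 kJ
Bonds formed (products):
  H-H: 2 × 431 = 862
  O=O: 1 × 478 = 478
  Σ(formed) = 1340 kJ
ΔH = Σ(broken) − Σ(formed) = 1892 − 1340 = +552 kJ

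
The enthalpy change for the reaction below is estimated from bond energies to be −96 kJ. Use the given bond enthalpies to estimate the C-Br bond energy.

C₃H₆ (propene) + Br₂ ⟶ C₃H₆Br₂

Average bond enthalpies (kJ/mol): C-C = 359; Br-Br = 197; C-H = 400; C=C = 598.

D(C-Br) ≈ 266 kJ/mol

Let D be the C-Br bond energy.
Σ(broken) = 1×197 + 1×359 + 6×400 + 1×598 = 3554
Σ(formed) = 2×D + 2×359 + 6×400 = 3118 + 2D
ΔH = Σ(broken) − Σ(formed) = (3554) − (3118 + 2D) = +436 − 2D
Setting this equal to −96 kJ gives 2D = 532, so D = 266 kJ/mol.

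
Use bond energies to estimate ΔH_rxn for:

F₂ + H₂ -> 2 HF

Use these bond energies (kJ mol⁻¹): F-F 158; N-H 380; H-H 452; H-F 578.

Bonds broken (reactants):
  F-F: 1 × 158 = 158
  H-H: 1 × 452 = 452
  Σ(broken) = 610 kJ
Bonds formed (products):
  H-F: 2 × 578 = 1156
  Σ(formed) = 1156 kJ
ΔH = Σ(broken) − Σ(formed) = 610 − 1156 = −546 kJ

ΔH ≈ −546 kJ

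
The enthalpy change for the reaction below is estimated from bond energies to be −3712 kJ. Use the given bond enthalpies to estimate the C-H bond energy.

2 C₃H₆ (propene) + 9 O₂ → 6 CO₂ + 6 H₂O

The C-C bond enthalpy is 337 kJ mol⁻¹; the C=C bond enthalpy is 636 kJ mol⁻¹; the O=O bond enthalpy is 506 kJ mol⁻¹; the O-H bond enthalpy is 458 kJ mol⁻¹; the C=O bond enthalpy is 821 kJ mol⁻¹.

D(C-H) ≈ 428 kJ/mol

Let D be the C-H bond energy.
Σ(broken) = 2×337 + 12×D + 2×636 + 9×506 = 6500 + 12D
Σ(formed) = 12×821 + 12×458 = 15348
ΔH = Σ(broken) − Σ(formed) = (6500 + 12D) − (15348) = −8848 + 12D
Setting this equal to −3712 kJ gives 12D = 5136, so D = 428 kJ/mol.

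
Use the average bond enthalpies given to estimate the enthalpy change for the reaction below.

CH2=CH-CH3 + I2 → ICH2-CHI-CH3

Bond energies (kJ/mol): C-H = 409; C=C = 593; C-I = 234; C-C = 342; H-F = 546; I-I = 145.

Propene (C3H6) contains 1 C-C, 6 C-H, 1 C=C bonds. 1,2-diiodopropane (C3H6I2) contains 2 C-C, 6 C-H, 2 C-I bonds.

Bonds broken (reactants):
  C-C: 1 × 342 = 342
  C-H: 6 × 409 = 2454
  C=C: 1 × 593 = 593
  I-I: 1 × 145 = 145
  Σ(broken) = 3534 kJ
Bonds formed (products):
  C-C: 2 × 342 = 684
  C-H: 6 × 409 = 2454
  C-I: 2 × 234 = 468
  Σ(formed) = 3606 kJ
ΔH = Σ(broken) − Σ(formed) = 3534 − 3606 = −72 kJ

ΔH ≈ −72 kJ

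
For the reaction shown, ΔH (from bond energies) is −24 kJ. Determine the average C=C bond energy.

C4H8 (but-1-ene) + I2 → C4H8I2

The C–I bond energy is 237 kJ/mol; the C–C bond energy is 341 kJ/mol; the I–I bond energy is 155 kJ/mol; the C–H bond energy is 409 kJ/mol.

Let D be the C=C bond energy.
Σ(broken) = 2×341 + 8×409 + 1×D + 1×155 = 4109 + D
Σ(formed) = 3×341 + 8×409 + 2×237 = 4769
ΔH = Σ(broken) − Σ(formed) = (4109 + D) − (4769) = −660 + D
Setting this equal to −24 kJ gives D = 636 kJ/mol.

D(C=C) ≈ 636 kJ/mol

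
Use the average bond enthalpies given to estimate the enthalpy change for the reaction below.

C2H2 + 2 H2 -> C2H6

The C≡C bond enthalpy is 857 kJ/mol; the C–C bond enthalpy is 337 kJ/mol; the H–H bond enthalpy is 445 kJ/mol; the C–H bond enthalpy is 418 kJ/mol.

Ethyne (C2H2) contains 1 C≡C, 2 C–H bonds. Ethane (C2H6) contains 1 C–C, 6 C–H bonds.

Bonds broken (reactants):
  C≡C: 1 × 857 = 857
  C–H: 2 × 418 = 836
  H–H: 2 × 445 = 890
  Σ(broken) = 2583 kJ
Bonds formed (products):
  C–C: 1 × 337 = 337
  C–H: 6 × 418 = 2508
  Σ(formed) = 2845 kJ
ΔH = Σ(broken) − Σ(formed) = 2583 − 2845 = −262 kJ

ΔH ≈ −262 kJ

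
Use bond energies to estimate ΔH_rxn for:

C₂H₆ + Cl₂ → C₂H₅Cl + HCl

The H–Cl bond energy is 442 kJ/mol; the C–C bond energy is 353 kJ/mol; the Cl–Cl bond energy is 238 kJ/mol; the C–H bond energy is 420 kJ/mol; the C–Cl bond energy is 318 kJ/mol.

Bonds broken (reactants):
  C–C: 1 × 353 = 353
  C–H: 6 × 420 = 2520
  Cl–Cl: 1 × 238 = 238
  Σ(broken) = 3111 kJ
Bonds formed (products):
  C–C: 1 × 353 = 353
  C–Cl: 1 × 318 = 318
  C–H: 5 × 420 = 2100
  H–Cl: 1 × 442 = 442
  Σ(formed) = 3213 kJ
ΔH = Σ(broken) − Σ(formed) = 3111 − 3213 = −102 kJ

ΔH ≈ −102 kJ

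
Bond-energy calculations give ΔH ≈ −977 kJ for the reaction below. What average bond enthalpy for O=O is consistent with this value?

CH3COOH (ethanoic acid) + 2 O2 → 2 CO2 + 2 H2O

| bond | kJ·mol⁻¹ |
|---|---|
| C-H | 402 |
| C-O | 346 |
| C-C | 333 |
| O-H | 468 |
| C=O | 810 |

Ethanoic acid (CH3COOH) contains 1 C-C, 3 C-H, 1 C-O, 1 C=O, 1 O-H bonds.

D(O=O) ≈ 486 kJ/mol

Let D be the O=O bond energy.
Σ(broken) = 1×333 + 3×402 + 1×346 + 1×810 + 1×468 + 2×D = 3163 + 2D
Σ(formed) = 4×810 + 4×468 = 5112
ΔH = Σ(broken) − Σ(formed) = (3163 + 2D) − (5112) = −1949 + 2D
Setting this equal to −977 kJ gives 2D = 972, so D = 486 kJ/mol.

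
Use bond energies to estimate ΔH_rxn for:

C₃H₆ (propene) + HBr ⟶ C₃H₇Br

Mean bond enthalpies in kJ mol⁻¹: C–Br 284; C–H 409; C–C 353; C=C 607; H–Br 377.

ΔH ≈ −62 kJ

Bonds broken (reactants):
  C–C: 1 × 353 = 353
  C–H: 6 × 409 = 2454
  C=C: 1 × 607 = 607
  H–Br: 1 × 377 = 377
  Σ(broken) = 3791 kJ
Bonds formed (products):
  C–Br: 1 × 284 = 284
  C–C: 2 × 353 = 706
  C–H: 7 × 409 = 2863
  Σ(formed) = 3853 kJ
ΔH = Σ(broken) − Σ(formed) = 3791 − 3853 = −62 kJ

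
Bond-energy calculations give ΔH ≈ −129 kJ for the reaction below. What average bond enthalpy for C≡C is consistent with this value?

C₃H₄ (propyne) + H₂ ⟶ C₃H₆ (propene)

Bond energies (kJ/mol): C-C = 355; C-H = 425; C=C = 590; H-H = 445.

Let D be the C≡C bond energy.
Σ(broken) = 1×D + 1×355 + 4×425 + 1×445 = 2500 + D
Σ(formed) = 1×355 + 6×425 + 1×590 = 3495
ΔH = Σ(broken) − Σ(formed) = (2500 + D) − (3495) = −995 + D
Setting this equal to −129 kJ gives D = 866 kJ/mol.

D(C≡C) ≈ 866 kJ/mol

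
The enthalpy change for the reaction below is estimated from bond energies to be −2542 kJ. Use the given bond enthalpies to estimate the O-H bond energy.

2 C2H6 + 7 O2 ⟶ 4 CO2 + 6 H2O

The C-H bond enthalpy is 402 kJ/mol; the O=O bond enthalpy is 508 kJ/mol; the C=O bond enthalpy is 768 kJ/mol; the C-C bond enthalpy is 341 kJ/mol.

D(O-H) ≈ 455 kJ/mol

Let D be the O-H bond energy.
Σ(broken) = 2×341 + 12×402 + 7×508 = 9062
Σ(formed) = 8×768 + 12×D = 6144 + 12D
ΔH = Σ(broken) − Σ(formed) = (9062) − (6144 + 12D) = +2918 − 12D
Setting this equal to −2542 kJ gives 12D = 5460, so D = 455 kJ/mol.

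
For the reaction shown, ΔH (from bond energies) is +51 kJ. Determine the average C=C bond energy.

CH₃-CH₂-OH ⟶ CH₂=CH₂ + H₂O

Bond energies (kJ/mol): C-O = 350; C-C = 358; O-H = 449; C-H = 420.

Let D be the C=C bond energy.
Σ(broken) = 1×358 + 5×420 + 1×350 + 1×449 = 3257
Σ(formed) = 4×420 + 1×D + 2×449 = 2578 + D
ΔH = Σ(broken) − Σ(formed) = (3257) − (2578 + D) = +679 − D
Setting this equal to +51 kJ gives D = 628 kJ/mol.

D(C=C) ≈ 628 kJ/mol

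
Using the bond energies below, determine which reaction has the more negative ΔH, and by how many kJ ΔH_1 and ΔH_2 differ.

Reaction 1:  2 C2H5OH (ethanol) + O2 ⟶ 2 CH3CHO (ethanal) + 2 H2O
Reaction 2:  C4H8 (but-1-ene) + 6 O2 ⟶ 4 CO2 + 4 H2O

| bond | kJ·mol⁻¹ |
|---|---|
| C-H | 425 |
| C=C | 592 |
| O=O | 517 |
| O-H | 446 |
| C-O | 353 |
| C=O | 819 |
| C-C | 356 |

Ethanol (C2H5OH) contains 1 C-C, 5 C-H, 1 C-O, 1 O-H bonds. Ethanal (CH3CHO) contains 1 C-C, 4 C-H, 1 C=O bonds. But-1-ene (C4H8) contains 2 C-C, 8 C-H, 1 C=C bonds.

Reaction 1:
  Bonds broken (reactants):
    C-C: 2 × 356 = 712
    C-H: 10 × 425 = 4250
    C-O: 2 × 353 = 706
    O-H: 2 × 446 = 892
    O=O: 1 × 517 = 517
    Σ(broken) = 7077 kJ
  Bonds formed (products):
    C-C: 2 × 356 = 712
    C-H: 8 × 425 = 3400
    C=O: 2 × 819 = 1638
    O-H: 4 × 446 = 1784
    Σ(formed) = 7534 kJ
  ΔH_1 = 7077 − 7534 = −457 kJ
Reaction 2:
  Bonds broken (reactants):
    C-C: 2 × 356 = 712
    C-H: 8 × 425 = 3400
    C=C: 1 × 592 = 592
    O=O: 6 × 517 = 3102
    Σ(broken) = 7806 kJ
  Bonds formed (products):
    C=O: 8 × 819 = 6552
    O-H: 8 × 446 = 3568
    Σ(formed) = 10120 kJ
  ΔH_2 = 7806 − 10120 = −2314 kJ
ΔH_1 − ΔH_2 = +1857 kJ, so reaction 2 has the more negative ΔH; |ΔH_1 − ΔH_2| = 1857 kJ.

Reaction 2, by 1857 kJ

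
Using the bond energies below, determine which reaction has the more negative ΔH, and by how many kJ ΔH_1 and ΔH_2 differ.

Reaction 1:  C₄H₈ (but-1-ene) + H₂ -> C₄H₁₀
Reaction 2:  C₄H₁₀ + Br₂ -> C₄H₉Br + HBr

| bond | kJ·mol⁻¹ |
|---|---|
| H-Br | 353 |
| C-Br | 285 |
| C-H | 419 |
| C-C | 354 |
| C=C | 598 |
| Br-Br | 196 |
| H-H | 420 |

Reaction 1:
  Bonds broken (reactants):
    C-C: 2 × 354 = 708
    C-H: 8 × 419 = 3352
    C=C: 1 × 598 = 598
    H-H: 1 × 420 = 420
    Σ(broken) = 5078 kJ
  Bonds formed (products):
    C-C: 3 × 354 = 1062
    C-H: 10 × 419 = 4190
    Σ(formed) = 5252 kJ
  ΔH_1 = 5078 − 5252 = −174 kJ
Reaction 2:
  Bonds broken (reactants):
    Br-Br: 1 × 196 = 196
    C-C: 3 × 354 = 1062
    C-H: 10 × 419 = 4190
    Σ(broken) = 5448 kJ
  Bonds formed (products):
    C-Br: 1 × 285 = 285
    C-C: 3 × 354 = 1062
    C-H: 9 × 419 = 3771
    H-Br: 1 × 353 = 353
    Σ(formed) = 5471 kJ
  ΔH_2 = 5448 − 5471 = −23 kJ
ΔH_1 − ΔH_2 = −151 kJ, so reaction 1 has the more negative ΔH; |ΔH_1 − ΔH_2| = 151 kJ.

Reaction 1, by 151 kJ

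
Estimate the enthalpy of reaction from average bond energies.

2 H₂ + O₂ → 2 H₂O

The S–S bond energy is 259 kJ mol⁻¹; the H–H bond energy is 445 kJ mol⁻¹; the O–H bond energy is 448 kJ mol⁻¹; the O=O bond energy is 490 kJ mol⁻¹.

ΔH ≈ −412 kJ

Bonds broken (reactants):
  H–H: 2 × 445 = 890
  O=O: 1 × 490 = 490
  Σ(broken) = 1380 kJ
Bonds formed (products):
  O–H: 4 × 448 = 1792
  Σ(formed) = 1792 kJ
ΔH = Σ(broken) − Σ(formed) = 1380 − 1792 = −412 kJ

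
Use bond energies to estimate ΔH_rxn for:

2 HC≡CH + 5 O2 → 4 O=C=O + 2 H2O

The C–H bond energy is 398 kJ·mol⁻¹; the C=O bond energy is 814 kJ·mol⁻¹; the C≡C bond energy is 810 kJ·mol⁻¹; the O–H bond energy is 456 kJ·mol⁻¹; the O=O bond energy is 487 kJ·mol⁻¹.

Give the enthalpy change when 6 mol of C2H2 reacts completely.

Bonds broken (reactants):
  C≡C: 2 × 810 = 1620
  C–H: 4 × 398 = 1592
  O=O: 5 × 487 = 2435
  Σ(broken) = 5647 kJ
Bonds formed (products):
  C=O: 8 × 814 = 6512
  O–H: 4 × 456 = 1824
  Σ(formed) = 8336 kJ
ΔH = Σ(broken) − Σ(formed) = 5647 − 8336 = −2689 kJ
For 3× the reaction as written: 3 × (−2689) = −8067 kJ

ΔH = −8067 kJ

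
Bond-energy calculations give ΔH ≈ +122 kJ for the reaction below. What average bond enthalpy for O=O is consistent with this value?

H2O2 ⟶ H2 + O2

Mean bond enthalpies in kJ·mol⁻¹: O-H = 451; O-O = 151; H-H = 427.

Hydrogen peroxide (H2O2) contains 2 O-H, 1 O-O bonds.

Let D be the O=O bond energy.
Σ(broken) = 2×451 + 1×151 = 1053
Σ(formed) = 1×427 + 1×D = 427 + D
ΔH = Σ(broken) − Σ(formed) = (1053) − (427 + D) = +626 − D
Setting this equal to +122 kJ gives D = 504 kJ/mol.

D(O=O) ≈ 504 kJ/mol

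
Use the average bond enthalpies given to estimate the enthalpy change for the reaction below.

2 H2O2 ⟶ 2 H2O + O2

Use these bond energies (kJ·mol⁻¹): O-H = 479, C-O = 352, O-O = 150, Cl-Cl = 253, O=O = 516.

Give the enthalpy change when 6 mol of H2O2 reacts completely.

ΔH = −648 kJ

Bonds broken (reactants):
  O-H: 4 × 479 = 1916
  O-O: 2 × 150 = 300
  Σ(broken) = 2216 kJ
Bonds formed (products):
  O-H: 4 × 479 = 1916
  O=O: 1 × 516 = 516
  Σ(formed) = 2432 kJ
ΔH = Σ(broken) − Σ(formed) = 2216 − 2432 = −216 kJ
For 3× the reaction as written: 3 × (−216) = −648 kJ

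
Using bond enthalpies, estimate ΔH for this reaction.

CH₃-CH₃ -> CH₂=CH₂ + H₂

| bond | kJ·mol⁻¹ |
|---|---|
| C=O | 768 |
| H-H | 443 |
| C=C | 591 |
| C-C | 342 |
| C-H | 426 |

Bonds broken (reactants):
  C-C: 1 × 342 = 342
  C-H: 6 × 426 = 2556
  Σ(broken) = 2898 kJ
Bonds formed (products):
  C-H: 4 × 426 = 1704
  C=C: 1 × 591 = 591
  H-H: 1 × 443 = 443
  Σ(formed) = 2738 kJ
ΔH = Σ(broken) − Σ(formed) = 2898 − 2738 = +160 kJ

ΔH ≈ +160 kJ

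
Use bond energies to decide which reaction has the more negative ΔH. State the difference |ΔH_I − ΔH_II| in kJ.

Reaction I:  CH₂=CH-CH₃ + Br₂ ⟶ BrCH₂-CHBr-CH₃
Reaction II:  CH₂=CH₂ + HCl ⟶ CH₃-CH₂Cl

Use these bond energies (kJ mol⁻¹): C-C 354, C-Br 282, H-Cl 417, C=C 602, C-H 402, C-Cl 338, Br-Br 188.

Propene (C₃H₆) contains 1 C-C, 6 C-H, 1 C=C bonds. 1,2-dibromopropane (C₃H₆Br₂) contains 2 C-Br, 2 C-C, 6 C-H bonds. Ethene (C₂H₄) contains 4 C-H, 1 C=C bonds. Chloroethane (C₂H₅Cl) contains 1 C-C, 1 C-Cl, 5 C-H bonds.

Reaction I, by 53 kJ

Reaction I:
  Bonds broken (reactants):
    Br-Br: 1 × 188 = 188
    C-C: 1 × 354 = 354
    C-H: 6 × 402 = 2412
    C=C: 1 × 602 = 602
    Σ(broken) = 3556 kJ
  Bonds formed (products):
    C-Br: 2 × 282 = 564
    C-C: 2 × 354 = 708
    C-H: 6 × 402 = 2412
    Σ(formed) = 3684 kJ
  ΔH_I = 3556 − 3684 = −128 kJ
Reaction II:
  Bonds broken (reactants):
    C-H: 4 × 402 = 1608
    C=C: 1 × 602 = 602
    H-Cl: 1 × 417 = 417
    Σ(broken) = 2627 kJ
  Bonds formed (products):
    C-C: 1 × 354 = 354
    C-Cl: 1 × 338 = 338
    C-H: 5 × 402 = 2010
    Σ(formed) = 2702 kJ
  ΔH_II = 2627 − 2702 = −75 kJ
ΔH_I − ΔH_II = −53 kJ, so reaction I has the more negative ΔH; |ΔH_I − ΔH_II| = 53 kJ.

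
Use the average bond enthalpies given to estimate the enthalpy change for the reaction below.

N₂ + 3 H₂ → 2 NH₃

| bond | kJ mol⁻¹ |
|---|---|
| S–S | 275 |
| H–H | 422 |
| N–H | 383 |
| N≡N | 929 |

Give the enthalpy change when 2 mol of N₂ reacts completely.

Bonds broken (reactants):
  H–H: 3 × 422 = 1266
  N≡N: 1 × 929 = 929
  Σ(broken) = 2195 kJ
Bonds formed (products):
  N–H: 6 × 383 = 2298
  Σ(formed) = 2298 kJ
ΔH = Σ(broken) − Σ(formed) = 2195 − 2298 = −103 kJ
For 2× the reaction as written: 2 × (−103) = −206 kJ

ΔH = −206 kJ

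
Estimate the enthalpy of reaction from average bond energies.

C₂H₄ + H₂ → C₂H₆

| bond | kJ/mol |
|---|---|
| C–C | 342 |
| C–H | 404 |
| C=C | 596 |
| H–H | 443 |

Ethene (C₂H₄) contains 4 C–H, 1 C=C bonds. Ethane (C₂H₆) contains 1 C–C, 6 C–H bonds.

Bonds broken (reactants):
  C–H: 4 × 404 = 1616
  C=C: 1 × 596 = 596
  H–H: 1 × 443 = 443
  Σ(broken) = 2655 kJ
Bonds formed (products):
  C–C: 1 × 342 = 342
  C–H: 6 × 404 = 2424
  Σ(formed) = 2766 kJ
ΔH = Σ(broken) − Σ(formed) = 2655 − 2766 = −111 kJ

ΔH ≈ −111 kJ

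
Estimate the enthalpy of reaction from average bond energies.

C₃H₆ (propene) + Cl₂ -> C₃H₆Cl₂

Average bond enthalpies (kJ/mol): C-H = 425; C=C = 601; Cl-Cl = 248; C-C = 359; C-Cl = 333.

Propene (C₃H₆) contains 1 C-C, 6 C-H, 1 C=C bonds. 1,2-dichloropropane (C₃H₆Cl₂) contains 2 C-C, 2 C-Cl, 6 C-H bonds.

Bonds broken (reactants):
  C-C: 1 × 359 = 359
  C-H: 6 × 425 = 2550
  C=C: 1 × 601 = 601
  Cl-Cl: 1 × 248 = 248
  Σ(broken) = 3758 kJ
Bonds formed (products):
  C-C: 2 × 359 = 718
  C-Cl: 2 × 333 = 666
  C-H: 6 × 425 = 2550
  Σ(formed) = 3934 kJ
ΔH = Σ(broken) − Σ(formed) = 3758 − 3934 = −176 kJ

ΔH ≈ −176 kJ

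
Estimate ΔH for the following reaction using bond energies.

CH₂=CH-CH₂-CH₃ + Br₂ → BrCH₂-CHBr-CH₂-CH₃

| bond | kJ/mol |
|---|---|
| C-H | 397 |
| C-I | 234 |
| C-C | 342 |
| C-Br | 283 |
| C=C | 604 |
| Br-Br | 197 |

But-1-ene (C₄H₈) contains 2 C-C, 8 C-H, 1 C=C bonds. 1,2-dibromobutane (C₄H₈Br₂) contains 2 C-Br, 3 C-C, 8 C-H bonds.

ΔH ≈ −107 kJ

Bonds broken (reactants):
  Br-Br: 1 × 197 = 197
  C-C: 2 × 342 = 684
  C-H: 8 × 397 = 3176
  C=C: 1 × 604 = 604
  Σ(broken) = 4661 kJ
Bonds formed (products):
  C-Br: 2 × 283 = 566
  C-C: 3 × 342 = 1026
  C-H: 8 × 397 = 3176
  Σ(formed) = 4768 kJ
ΔH = Σ(broken) − Σ(formed) = 4661 − 4768 = −107 kJ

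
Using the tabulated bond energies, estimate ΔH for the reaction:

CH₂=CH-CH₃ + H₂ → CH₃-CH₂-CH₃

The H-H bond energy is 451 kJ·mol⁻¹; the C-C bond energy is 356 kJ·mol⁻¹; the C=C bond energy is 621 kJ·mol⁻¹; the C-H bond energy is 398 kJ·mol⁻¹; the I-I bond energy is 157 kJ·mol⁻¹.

Bonds broken (reactants):
  C-C: 1 × 356 = 356
  C-H: 6 × 398 = 2388
  C=C: 1 × 621 = 621
  H-H: 1 × 451 = 451
  Σ(broken) = 3816 kJ
Bonds formed (products):
  C-C: 2 × 356 = 712
  C-H: 8 × 398 = 3184
  Σ(formed) = 3896 kJ
ΔH = Σ(broken) − Σ(formed) = 3816 − 3896 = −80 kJ

ΔH ≈ −80 kJ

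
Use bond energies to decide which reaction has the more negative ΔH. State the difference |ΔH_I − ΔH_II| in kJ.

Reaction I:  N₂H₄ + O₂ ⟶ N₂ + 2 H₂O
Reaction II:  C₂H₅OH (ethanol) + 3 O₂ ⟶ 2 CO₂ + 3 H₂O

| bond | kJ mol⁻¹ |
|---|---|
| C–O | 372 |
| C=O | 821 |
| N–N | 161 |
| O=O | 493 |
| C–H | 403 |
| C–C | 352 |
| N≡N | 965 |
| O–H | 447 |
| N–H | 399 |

Reaction II, by 798 kJ

Reaction I:
  Bonds broken (reactants):
    N–H: 4 × 399 = 1596
    N–N: 1 × 161 = 161
    O=O: 1 × 493 = 493
    Σ(broken) = 2250 kJ
  Bonds formed (products):
    N≡N: 1 × 965 = 965
    O–H: 4 × 447 = 1788
    Σ(formed) = 2753 kJ
  ΔH_I = 2250 − 2753 = −503 kJ
Reaction II:
  Bonds broken (reactants):
    C–C: 1 × 352 = 352
    C–H: 5 × 403 = 2015
    C–O: 1 × 372 = 372
    O–H: 1 × 447 = 447
    O=O: 3 × 493 = 1479
    Σ(broken) = 4665 kJ
  Bonds formed (products):
    C=O: 4 × 821 = 3284
    O–H: 6 × 447 = 2682
    Σ(formed) = 5966 kJ
  ΔH_II = 4665 − 5966 = −1301 kJ
ΔH_I − ΔH_II = +798 kJ, so reaction II has the more negative ΔH; |ΔH_I − ΔH_II| = 798 kJ.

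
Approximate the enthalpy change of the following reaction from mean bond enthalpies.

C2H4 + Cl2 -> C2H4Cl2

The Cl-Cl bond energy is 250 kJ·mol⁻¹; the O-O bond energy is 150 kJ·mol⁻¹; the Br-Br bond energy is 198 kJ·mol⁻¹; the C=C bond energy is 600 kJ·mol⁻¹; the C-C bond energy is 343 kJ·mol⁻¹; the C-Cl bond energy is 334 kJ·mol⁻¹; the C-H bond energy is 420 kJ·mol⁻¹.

ΔH ≈ −161 kJ

Bonds broken (reactants):
  C-H: 4 × 420 = 1680
  C=C: 1 × 600 = 600
  Cl-Cl: 1 × 250 = 250
  Σ(broken) = 2530 kJ
Bonds formed (products):
  C-C: 1 × 343 = 343
  C-Cl: 2 × 334 = 668
  C-H: 4 × 420 = 1680
  Σ(formed) = 2691 kJ
ΔH = Σ(broken) − Σ(formed) = 2530 − 2691 = −161 kJ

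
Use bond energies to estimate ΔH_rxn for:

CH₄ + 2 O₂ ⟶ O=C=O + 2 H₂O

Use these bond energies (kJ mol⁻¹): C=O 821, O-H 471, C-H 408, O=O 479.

Bonds broken (reactants):
  C-H: 4 × 408 = 1632
  O=O: 2 × 479 = 958
  Σ(broken) = 2590 kJ
Bonds formed (products):
  C=O: 2 × 821 = 1642
  O-H: 4 × 471 = 1884
  Σ(formed) = 3526 kJ
ΔH = Σ(broken) − Σ(formed) = 2590 − 3526 = −936 kJ

ΔH ≈ −936 kJ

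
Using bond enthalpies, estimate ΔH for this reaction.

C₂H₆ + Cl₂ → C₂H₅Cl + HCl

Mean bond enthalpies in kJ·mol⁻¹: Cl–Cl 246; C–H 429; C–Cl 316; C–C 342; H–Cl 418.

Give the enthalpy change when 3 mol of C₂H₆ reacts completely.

Bonds broken (reactants):
  C–C: 1 × 342 = 342
  C–H: 6 × 429 = 2574
  Cl–Cl: 1 × 246 = 246
  Σ(broken) = 3162 kJ
Bonds formed (products):
  C–C: 1 × 342 = 342
  C–Cl: 1 × 316 = 316
  C–H: 5 × 429 = 2145
  H–Cl: 1 × 418 = 418
  Σ(formed) = 3221 kJ
ΔH = Σ(broken) − Σ(formed) = 3162 − 3221 = −59 kJ
For 3× the reaction as written: 3 × (−59) = −177 kJ

ΔH = −177 kJ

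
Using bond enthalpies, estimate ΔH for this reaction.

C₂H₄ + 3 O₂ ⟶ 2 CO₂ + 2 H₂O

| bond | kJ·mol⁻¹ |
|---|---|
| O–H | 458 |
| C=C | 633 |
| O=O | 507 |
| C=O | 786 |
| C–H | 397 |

Bonds broken (reactants):
  C–H: 4 × 397 = 1588
  C=C: 1 × 633 = 633
  O=O: 3 × 507 = 1521
  Σ(broken) = 3742 kJ
Bonds formed (products):
  C=O: 4 × 786 = 3144
  O–H: 4 × 458 = 1832
  Σ(formed) = 4976 kJ
ΔH = Σ(broken) − Σ(formed) = 3742 − 4976 = −1234 kJ

ΔH ≈ −1234 kJ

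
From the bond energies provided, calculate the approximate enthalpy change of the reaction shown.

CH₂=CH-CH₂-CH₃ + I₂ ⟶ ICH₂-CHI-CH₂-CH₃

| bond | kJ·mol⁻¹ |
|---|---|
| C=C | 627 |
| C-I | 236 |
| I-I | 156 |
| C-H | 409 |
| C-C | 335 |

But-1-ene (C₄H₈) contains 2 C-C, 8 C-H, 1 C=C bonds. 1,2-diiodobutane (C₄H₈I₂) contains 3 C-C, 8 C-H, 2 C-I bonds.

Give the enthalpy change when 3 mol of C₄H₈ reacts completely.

ΔH = −72 kJ

Bonds broken (reactants):
  C-C: 2 × 335 = 670
  C-H: 8 × 409 = 3272
  C=C: 1 × 627 = 627
  I-I: 1 × 156 = 156
  Σ(broken) = 4725 kJ
Bonds formed (products):
  C-C: 3 × 335 = 1005
  C-H: 8 × 409 = 3272
  C-I: 2 × 236 = 472
  Σ(formed) = 4749 kJ
ΔH = Σ(broken) − Σ(formed) = 4725 − 4749 = −24 kJ
For 3× the reaction as written: 3 × (−24) = −72 kJ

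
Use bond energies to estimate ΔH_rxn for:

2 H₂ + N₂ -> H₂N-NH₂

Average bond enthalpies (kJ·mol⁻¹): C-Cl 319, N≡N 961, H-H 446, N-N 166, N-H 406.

Bonds broken (reactants):
  H-H: 2 × 446 = 892
  N≡N: 1 × 961 = 961
  Σ(broken) = 1853 kJ
Bonds formed (products):
  N-H: 4 × 406 = 1624
  N-N: 1 × 166 = 166
  Σ(formed) = 1790 kJ
ΔH = Σ(broken) − Σ(formed) = 1853 − 1790 = +63 kJ

ΔH ≈ +63 kJ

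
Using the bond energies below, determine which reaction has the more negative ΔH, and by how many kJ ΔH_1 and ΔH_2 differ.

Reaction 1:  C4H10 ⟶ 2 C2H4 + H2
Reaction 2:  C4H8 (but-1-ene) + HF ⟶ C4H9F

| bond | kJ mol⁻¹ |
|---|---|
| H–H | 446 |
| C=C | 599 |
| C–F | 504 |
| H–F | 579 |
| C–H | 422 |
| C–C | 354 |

Reaction 2, by 364 kJ

Reaction 1:
  Bonds broken (reactants):
    C–C: 3 × 354 = 1062
    C–H: 10 × 422 = 4220
    Σ(broken) = 5282 kJ
  Bonds formed (products):
    C–H: 8 × 422 = 3376
    C=C: 2 × 599 = 1198
    H–H: 1 × 446 = 446
    Σ(formed) = 5020 kJ
  ΔH_1 = 5282 − 5020 = +262 kJ
Reaction 2:
  Bonds broken (reactants):
    C–C: 2 × 354 = 708
    C–H: 8 × 422 = 3376
    C=C: 1 × 599 = 599
    H–F: 1 × 579 = 579
    Σ(broken) = 5262 kJ
  Bonds formed (products):
    C–C: 3 × 354 = 1062
    C–F: 1 × 504 = 504
    C–H: 9 × 422 = 3798
    Σ(formed) = 5364 kJ
  ΔH_2 = 5262 − 5364 = −102 kJ
ΔH_1 − ΔH_2 = +364 kJ, so reaction 2 has the more negative ΔH; |ΔH_1 − ΔH_2| = 364 kJ.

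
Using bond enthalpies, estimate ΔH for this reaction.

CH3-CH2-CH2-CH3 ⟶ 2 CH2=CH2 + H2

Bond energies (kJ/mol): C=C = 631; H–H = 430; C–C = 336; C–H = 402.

ΔH ≈ +120 kJ

Bonds broken (reactants):
  C–C: 3 × 336 = 1008
  C–H: 10 × 402 = 4020
  Σ(broken) = 5028 kJ
Bonds formed (products):
  C–H: 8 × 402 = 3216
  C=C: 2 × 631 = 1262
  H–H: 1 × 430 = 430
  Σ(formed) = 4908 kJ
ΔH = Σ(broken) − Σ(formed) = 5028 − 4908 = +120 kJ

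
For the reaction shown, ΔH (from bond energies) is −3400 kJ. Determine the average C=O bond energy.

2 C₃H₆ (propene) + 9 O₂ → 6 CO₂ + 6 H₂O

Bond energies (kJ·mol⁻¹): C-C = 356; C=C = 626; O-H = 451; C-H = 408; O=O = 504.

Let D be the C=O bond energy.
Σ(broken) = 2×356 + 12×408 + 2×626 + 9×504 = 11396
Σ(formed) = 12×D + 12×451 = 5412 + 12D
ΔH = Σ(broken) − Σ(formed) = (11396) − (5412 + 12D) = +5984 − 12D
Setting this equal to −3400 kJ gives 12D = 9384, so D = 782 kJ/mol.

D(C=O) ≈ 782 kJ/mol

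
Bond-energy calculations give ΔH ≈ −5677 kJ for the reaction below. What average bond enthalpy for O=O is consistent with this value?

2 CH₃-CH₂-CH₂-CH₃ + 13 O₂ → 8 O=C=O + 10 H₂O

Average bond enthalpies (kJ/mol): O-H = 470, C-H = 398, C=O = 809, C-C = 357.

Let D be the O=O bond energy.
Σ(broken) = 6×357 + 20×398 + 13×D = 10102 + 13D
Σ(formed) = 16×809 + 20×470 = 22344
ΔH = Σ(broken) − Σ(formed) = (10102 + 13D) − (22344) = −12242 + 13D
Setting this equal to −5677 kJ gives 13D = 6565, so D = 505 kJ/mol.

D(O=O) ≈ 505 kJ/mol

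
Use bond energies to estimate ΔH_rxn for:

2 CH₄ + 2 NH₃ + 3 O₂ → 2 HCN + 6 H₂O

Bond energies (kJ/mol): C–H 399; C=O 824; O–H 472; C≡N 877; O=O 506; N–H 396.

Bonds broken (reactants):
  C–H: 8 × 399 = 3192
  N–H: 6 × 396 = 2376
  O=O: 3 × 506 = 1518
  Σ(broken) = 7086 kJ
Bonds formed (products):
  C≡N: 2 × 877 = 1754
  C–H: 2 × 399 = 798
  O–H: 12 × 472 = 5664
  Σ(formed) = 8216 kJ
ΔH = Σ(broken) − Σ(formed) = 7086 − 8216 = −1130 kJ

ΔH ≈ −1130 kJ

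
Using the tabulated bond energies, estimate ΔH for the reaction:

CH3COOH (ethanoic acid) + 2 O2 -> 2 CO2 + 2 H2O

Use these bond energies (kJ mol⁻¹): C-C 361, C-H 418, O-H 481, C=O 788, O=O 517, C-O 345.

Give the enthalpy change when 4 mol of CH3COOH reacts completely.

ΔH = −3252 kJ

Bonds broken (reactants):
  C-C: 1 × 361 = 361
  C-H: 3 × 418 = 1254
  C-O: 1 × 345 = 345
  C=O: 1 × 788 = 788
  O-H: 1 × 481 = 481
  O=O: 2 × 517 = 1034
  Σ(broken) = 4263 kJ
Bonds formed (products):
  C=O: 4 × 788 = 3152
  O-H: 4 × 481 = 1924
  Σ(formed) = 5076 kJ
ΔH = Σ(broken) − Σ(formed) = 4263 − 5076 = −813 kJ
For 4× the reaction as written: 4 × (−813) = −3252 kJ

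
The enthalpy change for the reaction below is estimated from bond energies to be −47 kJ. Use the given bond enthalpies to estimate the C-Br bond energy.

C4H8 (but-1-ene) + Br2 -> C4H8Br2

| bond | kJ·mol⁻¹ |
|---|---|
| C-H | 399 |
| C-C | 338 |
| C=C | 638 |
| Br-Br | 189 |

Let D be the C-Br bond energy.
Σ(broken) = 1×189 + 2×338 + 8×399 + 1×638 = 4695
Σ(formed) = 2×D + 3×338 + 8×399 = 4206 + 2D
ΔH = Σ(broken) − Σ(formed) = (4695) − (4206 + 2D) = +489 − 2D
Setting this equal to −47 kJ gives 2D = 536, so D = 268 kJ/mol.

D(C-Br) ≈ 268 kJ/mol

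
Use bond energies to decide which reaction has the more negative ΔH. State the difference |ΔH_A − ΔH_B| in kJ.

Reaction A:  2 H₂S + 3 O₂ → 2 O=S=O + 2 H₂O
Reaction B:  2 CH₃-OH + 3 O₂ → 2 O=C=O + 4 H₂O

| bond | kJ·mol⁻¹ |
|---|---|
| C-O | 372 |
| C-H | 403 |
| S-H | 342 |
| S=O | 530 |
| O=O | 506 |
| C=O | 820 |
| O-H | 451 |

Reaction B, by 268 kJ

Reaction A:
  Bonds broken (reactants):
    O=O: 3 × 506 = 1518
    S-H: 4 × 342 = 1368
    Σ(broken) = 2886 kJ
  Bonds formed (products):
    O-H: 4 × 451 = 1804
    S=O: 4 × 530 = 2120
    Σ(formed) = 3924 kJ
  ΔH_A = 2886 − 3924 = −1038 kJ
Reaction B:
  Bonds broken (reactants):
    C-H: 6 × 403 = 2418
    C-O: 2 × 372 = 744
    O-H: 2 × 451 = 902
    O=O: 3 × 506 = 1518
    Σ(broken) = 5582 kJ
  Bonds formed (products):
    C=O: 4 × 820 = 3280
    O-H: 8 × 451 = 3608
    Σ(formed) = 6888 kJ
  ΔH_B = 5582 − 6888 = −1306 kJ
ΔH_A − ΔH_B = +268 kJ, so reaction B has the more negative ΔH; |ΔH_A − ΔH_B| = 268 kJ.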